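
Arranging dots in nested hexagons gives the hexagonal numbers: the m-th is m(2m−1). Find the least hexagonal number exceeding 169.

190

Solve n(2n−1) > 169 for integer n.
The largest n with value ≤ 169 is 9 (since 153 ≤ 169 < 190), so the first above is n = 10, value 190.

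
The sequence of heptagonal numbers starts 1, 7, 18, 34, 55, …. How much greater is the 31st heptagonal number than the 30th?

Consecutive heptagonal numbers differ by 5n − 4: here 5·31 − 4 = 151.

151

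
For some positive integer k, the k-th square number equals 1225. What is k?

35

We need n² = 1225, so n = √1225 = 35.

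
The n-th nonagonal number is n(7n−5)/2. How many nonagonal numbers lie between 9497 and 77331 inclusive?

The n-th nonagonal number is n(7n−5)/2.
Smallest index with value ≥ 9497: n = 53 (giving 9699).
Largest index with value ≤ 77331: n = 149 (giving 77331).
Indices 53 through 149: 97 terms.

97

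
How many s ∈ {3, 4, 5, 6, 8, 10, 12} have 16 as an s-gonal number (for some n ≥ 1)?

1

s = 3: P(3, 5) = 15 and P(3, 6) = 21; 16 is not s-gonal.
s = 4: P(4, 4) = 16. ✓
s = 5: P(5, 3) = 12 and P(5, 4) = 22; 16 is not s-gonal.
s = 6: P(6, 3) = 15 and P(6, 4) = 28; 16 is not s-gonal.
s = 8: P(8, 2) = 8 and P(8, 3) = 21; 16 is not s-gonal.
s = 10: P(10, 2) = 10 and P(10, 3) = 27; 16 is not s-gonal.
s = 12: P(12, 2) = 12 and P(12, 3) = 33; 16 is not s-gonal.
Hits: s ∈ {4} → 1.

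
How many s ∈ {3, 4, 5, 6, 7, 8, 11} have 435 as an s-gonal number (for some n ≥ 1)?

2

s = 3: P(3, 29) = 435. ✓
s = 4: P(4, 20) = 400 and P(4, 21) = 441; 435 is not s-gonal.
s = 5: P(5, 17) = 425 and P(5, 18) = 477; 435 is not s-gonal.
s = 6: P(6, 15) = 435. ✓
s = 7: P(7, 13) = 403 and P(7, 14) = 469; 435 is not s-gonal.
s = 8: P(8, 12) = 408 and P(8, 13) = 481; 435 is not s-gonal.
s = 11: P(11, 10) = 415 and P(11, 11) = 506; 435 is not s-gonal.
Hits: s ∈ {3, 6} → 2.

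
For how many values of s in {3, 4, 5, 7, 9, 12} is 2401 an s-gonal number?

s = 3: P(3, 68) = 2346 and P(3, 69) = 2415; 2401 is not s-gonal.
s = 4: P(4, 49) = 2401. ✓
s = 5: P(5, 40) = 2380 and P(5, 41) = 2501; 2401 is not s-gonal.
s = 7: P(7, 31) = 2356 and P(7, 32) = 2512; 2401 is not s-gonal.
s = 9: P(9, 26) = 2301 and P(9, 27) = 2484; 2401 is not s-gonal.
s = 12: P(12, 22) = 2332 and P(12, 23) = 2553; 2401 is not s-gonal.
Hits: s ∈ {4} → 1.

1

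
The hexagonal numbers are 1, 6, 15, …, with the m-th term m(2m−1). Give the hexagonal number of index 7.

The 7th hexagonal number is n(2n−1) with n = 7.
7·(2·7 − 1) = 7·13 = 91.

91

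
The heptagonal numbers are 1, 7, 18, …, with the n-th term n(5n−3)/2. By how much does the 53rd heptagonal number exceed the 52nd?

Consecutive heptagonal numbers differ by 5n − 4: here 5·53 − 4 = 261.

261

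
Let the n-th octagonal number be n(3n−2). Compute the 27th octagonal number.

27·(3·27 − 2) = 27·79 = 2133.

2133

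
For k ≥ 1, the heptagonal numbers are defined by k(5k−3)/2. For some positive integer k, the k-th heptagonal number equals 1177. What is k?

22

Set n(5n−3)/2 = 1177, giving 5n² − 3n − 2354 = 0.
The discriminant is 9 + 40·1177 = 47089, and √47089 = 217.
So n = (3 + 217) / 10 = 220/10 = 22.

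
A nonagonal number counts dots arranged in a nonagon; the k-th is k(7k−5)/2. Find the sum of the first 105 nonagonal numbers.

1356005

Σ i(7i−5)/2 = (7Σi² − 5Σi) / 2 over i = 1..105.
Σi = 5565 and Σi² = 391405.
(7·391405 − 5·5565) / 2 = 2712010/2 = 1356005.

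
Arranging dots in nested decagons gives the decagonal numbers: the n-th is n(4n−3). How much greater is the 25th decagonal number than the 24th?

Consecutive decagonal numbers differ by 8n − 7: here 8·25 − 7 = 193.

193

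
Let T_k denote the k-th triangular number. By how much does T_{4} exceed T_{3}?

4

Consecutive triangular numbers differ by n: T_{4} − T_{3} = 4.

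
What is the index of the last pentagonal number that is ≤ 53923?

189

Solve n(3n−1)/2 ≤ 53923 for integer n.
n = 189 gives 53487 ≤ 53923, while n = 190 gives 54055 > 53923; so the answer is index 189.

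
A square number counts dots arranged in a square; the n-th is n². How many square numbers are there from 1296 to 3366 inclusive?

The n-th square number is n².
Smallest index with value ≥ 1296: n = 36 (giving 1296).
Largest index with value ≤ 3366: n = 58 (giving 3364).
Indices 36 through 58: 23 terms.

23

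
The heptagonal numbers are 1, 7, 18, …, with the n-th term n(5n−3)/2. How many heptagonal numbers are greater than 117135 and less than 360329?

163

The n-th heptagonal number is n(5n−3)/2.
Smallest index with value > 117135: n = 217 (giving 117397).
Largest index with value < 360329: n = 379 (giving 358534).
Indices 217 through 379: 163 terms.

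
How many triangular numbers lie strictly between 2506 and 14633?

The n-th triangular number is n(n+1)/2.
Smallest index with value > 2506: n = 71 (giving 2556).
Largest index with value < 14633: n = 170 (giving 14535).
Indices 71 through 170: 100 terms.

100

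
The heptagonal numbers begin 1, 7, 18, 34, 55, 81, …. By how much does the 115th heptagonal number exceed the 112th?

1698

115·(5·115 − 3)/2 = 32890 and 112·(5·112 − 3)/2 = 31192.
Difference: 32890 − 31192 = 1698.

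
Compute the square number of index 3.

9

3² = 9.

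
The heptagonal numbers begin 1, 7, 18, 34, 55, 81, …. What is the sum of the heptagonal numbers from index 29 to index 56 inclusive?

129220

Σ i(5i−3)/2 = (5Σi² − 3Σi) / 2 over i = 29..56.
Σi = 1596 − 406 = 1190 and Σi² = 60116 − 7714 = 52402.
(5·52402 − 3·1190) / 2 = 258440/2 = 129220.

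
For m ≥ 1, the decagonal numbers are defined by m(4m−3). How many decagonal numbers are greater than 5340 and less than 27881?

47

The n-th decagonal number is n(4n−3).
Smallest index with value > 5340: n = 37 (giving 5365).
Largest index with value < 27881: n = 83 (giving 27307).
Indices 37 through 83: 47 terms.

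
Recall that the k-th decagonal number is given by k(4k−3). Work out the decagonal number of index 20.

1540

The 20th decagonal number is n(4n−3) with n = 20.
20·(4·20 − 3) = 20·77 = 1540.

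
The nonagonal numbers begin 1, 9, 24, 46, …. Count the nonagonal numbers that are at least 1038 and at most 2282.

The n-th nonagonal number is n(7n−5)/2.
Smallest index with value ≥ 1038: n = 18 (giving 1089).
Largest index with value ≤ 2282: n = 25 (giving 2125).
Indices 18 through 25: 8 terms.

8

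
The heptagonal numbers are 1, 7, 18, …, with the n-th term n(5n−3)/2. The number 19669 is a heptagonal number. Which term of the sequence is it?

89

Set n(5n−3)/2 = 19669, giving 5n² − 3n − 39338 = 0.
So n = (3 + 887) / 10 = 890/10 = 89.
Check: 89·(5·89 − 3)/2 = 19669. ✓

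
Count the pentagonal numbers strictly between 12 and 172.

7

The n-th pentagonal number is n(3n−1)/2.
Smallest index with value > 12: n = 4 (giving 22).
Largest index with value < 172: n = 10 (giving 145).
Indices 4 through 10: 7 terms.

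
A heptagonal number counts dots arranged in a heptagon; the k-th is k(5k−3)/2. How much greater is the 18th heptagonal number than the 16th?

18·(5·18 − 3)/2 = 783 and 16·(5·16 − 3)/2 = 616.
Difference: 783 − 616 = 167.

167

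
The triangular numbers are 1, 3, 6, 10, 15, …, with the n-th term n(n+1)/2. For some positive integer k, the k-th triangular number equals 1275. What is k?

50

Set n(n+1)/2 = 1275, giving n² + n − 2550 = 0.
The discriminant is 1 + 8·1275 = 10201, and √10201 = 101.
So n = (-1 + 101) / 2 = 100/2 = 50.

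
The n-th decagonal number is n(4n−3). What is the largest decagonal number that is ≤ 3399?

3277

Solve n(4n−3) ≤ 3399 for integer n.
n = 29 gives 3277 ≤ 3399, while n = 30 gives 3510 > 3399; so the answer is 3277.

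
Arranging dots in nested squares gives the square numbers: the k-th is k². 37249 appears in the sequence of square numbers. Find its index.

193

We need n² = 37249, so n = √37249 = 193.
Check: 193² = 37249. ✓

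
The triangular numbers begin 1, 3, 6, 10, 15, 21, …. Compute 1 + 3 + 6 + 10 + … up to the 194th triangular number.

Σ i(i+1)/2 = (Σi² + Σi) / 2 over i = 1..194.
Σi = 18915 and Σi² = 2452645.
(1·2452645 + 1·18915) / 2 = 2471560/2 = 1235780.

1235780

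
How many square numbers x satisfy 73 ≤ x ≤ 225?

The n-th square number is n².
Smallest index with value ≥ 73: n = 9 (giving 81).
Largest index with value ≤ 225: n = 15 (giving 225).
Indices 9 through 15: 7 terms.

7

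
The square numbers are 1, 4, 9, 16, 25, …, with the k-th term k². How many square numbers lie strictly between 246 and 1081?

The n-th square number is n².
Smallest index with value > 246: n = 16 (giving 256).
Largest index with value < 1081: n = 32 (giving 1024).
Indices 16 through 32: 17 terms.

17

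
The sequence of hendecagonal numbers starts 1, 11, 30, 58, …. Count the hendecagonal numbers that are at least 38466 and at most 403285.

207

The n-th hendecagonal number is n(9n−7)/2.
Smallest index with value ≥ 38466: n = 93 (giving 38595).
Largest index with value ≤ 403285: n = 299 (giving 401258).
Indices 93 through 299: 207 terms.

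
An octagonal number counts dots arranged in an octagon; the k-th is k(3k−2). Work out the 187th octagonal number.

104533

187·(3·187 − 2) = 187·559 = 104533.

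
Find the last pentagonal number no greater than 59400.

Solve n(3n−1)/2 ≤ 59400 for integer n.
n = 199 gives 59302 ≤ 59400, while n = 200 gives 59900 > 59400; so the answer is 59302.

59302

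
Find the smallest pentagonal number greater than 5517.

Solve n(3n−1)/2 > 5517 for integer n.
The largest n with value ≤ 5517 is 60 (since 5370 ≤ 5517 < 5551), so the first above is n = 61, value 5551.

5551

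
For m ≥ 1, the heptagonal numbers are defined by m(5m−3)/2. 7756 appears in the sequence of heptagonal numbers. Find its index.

Set n(5n−3)/2 = 7756, giving 5n² − 3n − 15512 = 0.
So n = (3 + 557) / 10 = 560/10 = 56.
Check: 56·(5·56 − 3)/2 = 7756. ✓

56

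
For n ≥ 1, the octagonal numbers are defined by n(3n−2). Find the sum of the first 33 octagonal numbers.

36465

Σ i(3i−2) = 3Σi² − 2Σi over i = 1..33.
Σi = 561 and Σi² = 12529.
3·12529 − 2·561 = 36465.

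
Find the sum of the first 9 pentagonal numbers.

405

Σ i(3i−1)/2 = (3Σi² − Σi) / 2 over i = 1..9.
Σi = 45 and Σi² = 285.
(3·285 − 1·45) / 2 = 810/2 = 405.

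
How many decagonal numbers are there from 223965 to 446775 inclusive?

The n-th decagonal number is n(4n−3).
Smallest index with value ≥ 223965: n = 237 (giving 223965).
Largest index with value ≤ 446775: n = 334 (giving 445222).
Indices 237 through 334: 98 terms.

98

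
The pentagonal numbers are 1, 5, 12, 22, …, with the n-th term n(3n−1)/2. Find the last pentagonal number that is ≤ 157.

Solve n(3n−1)/2 ≤ 157 for integer n.
n = 10 gives 145 ≤ 157, while n = 11 gives 176 > 157; so the answer is 145.

145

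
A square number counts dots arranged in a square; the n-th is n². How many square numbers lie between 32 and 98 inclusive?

The n-th square number is n².
Smallest index with value ≥ 32: n = 6 (giving 36).
Largest index with value ≤ 98: n = 9 (giving 81).
Indices 6 through 9: 4 terms.

4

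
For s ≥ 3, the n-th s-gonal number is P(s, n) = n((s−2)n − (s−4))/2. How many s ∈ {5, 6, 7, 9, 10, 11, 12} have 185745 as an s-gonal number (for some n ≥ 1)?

s = 5: P(5, 352) = 185680 and P(5, 353) = 186737; 185745 is not s-gonal.
s = 6: P(6, 305) = 185745. ✓
s = 7: P(7, 272) = 184552 and P(7, 273) = 185913; 185745 is not s-gonal.
s = 9: P(9, 230) = 184575 and P(9, 231) = 186186; 185745 is not s-gonal.
s = 10: P(10, 215) = 184255 and P(10, 216) = 185976; 185745 is not s-gonal.
s = 11: P(11, 203) = 184730 and P(11, 204) = 186558; 185745 is not s-gonal.
s = 12: P(12, 193) = 185473 and P(12, 194) = 187404; 185745 is not s-gonal.
Hits: s ∈ {6} → 1.

1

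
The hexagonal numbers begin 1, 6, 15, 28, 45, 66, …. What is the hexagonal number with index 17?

561

17·(2·17 − 1) = 17·33 = 561.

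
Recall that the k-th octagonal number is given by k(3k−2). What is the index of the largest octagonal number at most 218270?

270

Solve n(3n−2) ≤ 218270 for integer n.
n = 270 gives 218160 ≤ 218270, while n = 271 gives 219781 > 218270; so the answer is index 270.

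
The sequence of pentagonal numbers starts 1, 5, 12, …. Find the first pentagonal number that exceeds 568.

Solve n(3n−1)/2 > 568 for integer n.
The largest n with value ≤ 568 is 19 (since 532 ≤ 568 < 590), so the first above is n = 20, value 590.

590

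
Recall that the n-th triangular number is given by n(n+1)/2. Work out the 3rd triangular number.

The 3rd triangular number is n(n+1)/2 with n = 3.
3·4/2 = 12/2 = 6.

6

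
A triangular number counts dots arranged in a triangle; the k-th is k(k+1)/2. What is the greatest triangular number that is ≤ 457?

435

Solve n(n+1)/2 ≤ 457 for integer n.
n = 29 gives 435 ≤ 457, while n = 30 gives 465 > 457; so the answer is 435.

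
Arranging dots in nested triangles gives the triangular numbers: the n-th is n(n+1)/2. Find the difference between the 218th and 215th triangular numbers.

651

218·219/2 = 23871 and 215·216/2 = 23220.
Difference: 23871 − 23220 = 651.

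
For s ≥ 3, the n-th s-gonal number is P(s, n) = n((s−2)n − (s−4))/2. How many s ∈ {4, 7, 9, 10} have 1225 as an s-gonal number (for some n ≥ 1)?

1

s = 4: P(4, 35) = 1225. ✓
s = 7: P(7, 22) = 1177 and P(7, 23) = 1288; 1225 is not s-gonal.
s = 9: P(9, 19) = 1216 and P(9, 20) = 1350; 1225 is not s-gonal.
s = 10: P(10, 17) = 1105 and P(10, 18) = 1242; 1225 is not s-gonal.
Hits: s ∈ {4} → 1.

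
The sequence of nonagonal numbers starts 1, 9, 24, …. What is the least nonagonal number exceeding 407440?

Solve n(7n−5)/2 > 407440 for integer n.
The largest n with value ≤ 407440 is 341 (since 406131 ≤ 407440 < 408519), so the first above is n = 342, value 408519.

408519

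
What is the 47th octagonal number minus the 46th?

277

Consecutive octagonal numbers differ by 6n − 5: here 6·47 − 5 = 277.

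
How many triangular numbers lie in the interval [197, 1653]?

38

The n-th triangular number is n(n+1)/2.
Smallest index with value ≥ 197: n = 20 (giving 210).
Largest index with value ≤ 1653: n = 57 (giving 1653).
Indices 20 through 57: 38 terms.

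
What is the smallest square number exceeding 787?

Solve n² > 787 for integer n.
The largest n with value ≤ 787 is 28 (since 784 ≤ 787 < 841), so the first above is n = 29, value 841.

841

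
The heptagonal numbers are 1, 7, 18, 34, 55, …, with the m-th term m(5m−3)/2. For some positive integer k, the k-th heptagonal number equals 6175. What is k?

Set n(5n−3)/2 = 6175, giving 5n² − 3n − 12350 = 0.
The discriminant is 9 + 40·6175 = 247009, and √247009 = 497.
So n = (3 + 497) / 10 = 500/10 = 50.

50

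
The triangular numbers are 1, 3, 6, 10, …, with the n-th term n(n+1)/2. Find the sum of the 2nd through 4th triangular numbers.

19

Σ i(i+1)/2 = (Σi² + Σi) / 2 over i = 2..4.
Σi = 10 − 1 = 9 and Σi² = 30 − 1 = 29.
(1·29 + 1·9) / 2 = 38/2 = 19.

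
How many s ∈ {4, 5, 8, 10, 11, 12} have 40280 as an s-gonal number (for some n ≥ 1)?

s = 4: P(4, 200) = 40000 and P(4, 201) = 40401; 40280 is not s-gonal.
s = 5: P(5, 164) = 40262 and P(5, 165) = 40755; 40280 is not s-gonal.
s = 8: P(8, 116) = 40136 and P(8, 117) = 40833; 40280 is not s-gonal.
s = 10: P(10, 100) = 39700 and P(10, 101) = 40501; 40280 is not s-gonal.
s = 11: P(11, 95) = 40280. ✓
s = 12: P(12, 90) = 40140 and P(12, 91) = 41041; 40280 is not s-gonal.
Hits: s ∈ {11} → 1.

1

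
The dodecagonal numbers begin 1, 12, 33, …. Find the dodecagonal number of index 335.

559785

The 335th dodecagonal number is n(5n−4) with n = 335.
335·(5·335 − 4) = 335·1671 = 559785.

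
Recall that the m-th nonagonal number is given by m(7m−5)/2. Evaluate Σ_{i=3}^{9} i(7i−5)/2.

875

Σ i(7i−5)/2 = (7Σi² − 5Σi) / 2 over i = 3..9.
Σi = 45 − 3 = 42 and Σi² = 285 − 5 = 280.
(7·280 − 5·42) / 2 = 1750/2 = 875.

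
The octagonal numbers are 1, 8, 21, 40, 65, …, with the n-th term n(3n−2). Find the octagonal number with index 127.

The 127th octagonal number is n(3n−2) with n = 127.
127·(3·127 − 2) = 127·379 = 48133.

48133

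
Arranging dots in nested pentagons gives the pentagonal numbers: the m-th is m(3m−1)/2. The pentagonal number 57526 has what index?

Set n(3n−1)/2 = 57526, giving 3n² − n − 115052 = 0.
The discriminant is 1 + 24·57526 = 1380625, and √1380625 = 1175.
So n = (1 + 1175) / 6 = 1176/6 = 196.

196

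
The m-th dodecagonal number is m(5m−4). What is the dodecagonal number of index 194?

194·(5·194 − 4) = 194·966 = 187404.

187404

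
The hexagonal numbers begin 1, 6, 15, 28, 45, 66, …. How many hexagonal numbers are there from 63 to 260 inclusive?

6

The n-th hexagonal number is n(2n−1).
Smallest index with value ≥ 63: n = 6 (giving 66).
Largest index with value ≤ 260: n = 11 (giving 231).
Indices 6 through 11: 6 terms.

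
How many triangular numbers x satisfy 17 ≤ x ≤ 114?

The n-th triangular number is n(n+1)/2.
Smallest index with value ≥ 17: n = 6 (giving 21).
Largest index with value ≤ 114: n = 14 (giving 105).
Indices 6 through 14: 9 terms.

9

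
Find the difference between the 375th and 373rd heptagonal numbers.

375·(5·375 − 3)/2 = 351000 and 373·(5·373 − 3)/2 = 347263.
Difference: 351000 − 347263 = 3737.

3737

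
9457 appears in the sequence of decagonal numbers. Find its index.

49

Set n(4n−3) = 9457, giving 4n² − 3n − 9457 = 0.
So n = (3 + 389) / 8 = 392/8 = 49.
Check: 49·(4·49 − 3) = 9457. ✓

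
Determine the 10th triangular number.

55

10·11/2 = 110/2 = 55.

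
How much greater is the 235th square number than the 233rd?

936

235² = 55225 and 233² = 54289.
Difference: 55225 − 54289 = 936.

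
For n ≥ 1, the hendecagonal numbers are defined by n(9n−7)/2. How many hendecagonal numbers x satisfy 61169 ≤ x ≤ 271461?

130

The n-th hendecagonal number is n(9n−7)/2.
Smallest index with value ≥ 61169: n = 117 (giving 61191).
Largest index with value ≤ 271461: n = 246 (giving 271461).
Indices 117 through 246: 130 terms.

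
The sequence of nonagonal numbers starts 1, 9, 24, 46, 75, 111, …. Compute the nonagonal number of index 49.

8281

The 49th nonagonal number is n(7n−5)/2 with n = 49.
49·(7·49 − 5)/2 = 49·338/2 = 49·169 = 8281.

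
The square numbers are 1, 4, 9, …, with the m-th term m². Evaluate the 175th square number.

The 175th square number is n² with n = 175.
175² = 30625.

30625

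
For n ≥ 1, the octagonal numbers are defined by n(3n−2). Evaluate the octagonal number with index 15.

645

15·(3·15 − 2) = 15·43 = 645.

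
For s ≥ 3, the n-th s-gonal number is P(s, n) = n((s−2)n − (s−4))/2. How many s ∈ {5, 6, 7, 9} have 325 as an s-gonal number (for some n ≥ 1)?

s = 5: P(5, 14) = 287 and P(5, 15) = 330; 325 is not s-gonal.
s = 6: P(6, 13) = 325. ✓
s = 7: P(7, 11) = 286 and P(7, 12) = 342; 325 is not s-gonal.
s = 9: P(9, 10) = 325. ✓
Hits: s ∈ {6, 9} → 2.

2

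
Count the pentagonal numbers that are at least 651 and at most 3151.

26

The n-th pentagonal number is n(3n−1)/2.
Smallest index with value ≥ 651: n = 21 (giving 651).
Largest index with value ≤ 3151: n = 46 (giving 3151).
Indices 21 through 46: 26 terms.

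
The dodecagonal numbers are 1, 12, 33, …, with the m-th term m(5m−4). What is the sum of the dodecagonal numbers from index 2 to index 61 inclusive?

380090

Σ i(5i−4) = 5Σi² − 4Σi over i = 2..61.
Σi = 1891 − 1 = 1890 and Σi² = 77531 − 1 = 77530.
5·77530 − 4·1890 = 380090.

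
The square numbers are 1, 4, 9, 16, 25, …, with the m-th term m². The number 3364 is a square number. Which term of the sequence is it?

58

We need n² = 3364, so n = √3364 = 58.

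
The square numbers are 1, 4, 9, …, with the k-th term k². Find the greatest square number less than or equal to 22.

16

Solve n² ≤ 22 for integer n.
n = 4 gives 16 ≤ 22, while n = 5 gives 25 > 22; so the answer is 16.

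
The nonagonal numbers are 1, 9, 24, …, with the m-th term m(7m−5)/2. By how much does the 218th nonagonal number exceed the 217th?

1520

Consecutive nonagonal numbers differ by 7n − 6: here 7·218 − 6 = 1520.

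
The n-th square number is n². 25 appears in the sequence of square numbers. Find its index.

5

We need n² = 25, so n = √25 = 5.
Check: 5² = 25. ✓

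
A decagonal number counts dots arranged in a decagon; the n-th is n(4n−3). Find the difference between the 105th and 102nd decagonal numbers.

2475

105·(4·105 − 3) = 43785 and 102·(4·102 − 3) = 41310.
Difference: 43785 − 41310 = 2475.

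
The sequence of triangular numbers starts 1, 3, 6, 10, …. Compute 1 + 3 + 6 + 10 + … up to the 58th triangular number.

34220

Σ i(i+1)/2 = (Σi² + Σi) / 2 over i = 1..58.
Σi = 1711 and Σi² = 66729.
(1·66729 + 1·1711) / 2 = 68440/2 = 34220.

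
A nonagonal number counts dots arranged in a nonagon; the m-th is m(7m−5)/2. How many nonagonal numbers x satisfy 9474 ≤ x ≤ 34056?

The n-th nonagonal number is n(7n−5)/2.
Smallest index with value ≥ 9474: n = 53 (giving 9699).
Largest index with value ≤ 34056: n = 99 (giving 34056).
Indices 53 through 99: 47 terms.

47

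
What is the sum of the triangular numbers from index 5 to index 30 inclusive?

Σ i(i+1)/2 = (Σi² + Σi) / 2 over i = 5..30.
Σi = 465 − 10 = 455 and Σi² = 9455 − 30 = 9425.
(1·9425 + 1·455) / 2 = 9880/2 = 4940.

4940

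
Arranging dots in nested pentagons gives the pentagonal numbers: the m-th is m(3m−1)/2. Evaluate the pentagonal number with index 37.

2035

The 37th pentagonal number is n(3n−1)/2 with n = 37.
37·(3·37 − 1)/2 = 37·110/2 = 37·55 = 2035.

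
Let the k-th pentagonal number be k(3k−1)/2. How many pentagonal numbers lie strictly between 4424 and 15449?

47

The n-th pentagonal number is n(3n−1)/2.
Smallest index with value > 4424: n = 55 (giving 4510).
Largest index with value < 15449: n = 101 (giving 15251).
Indices 55 through 101: 47 terms.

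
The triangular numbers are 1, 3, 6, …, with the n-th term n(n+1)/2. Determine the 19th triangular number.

190

The 19th triangular number is n(n+1)/2 with n = 19.
19·20/2 = 380/2 = 190.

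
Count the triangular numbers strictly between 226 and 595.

The n-th triangular number is n(n+1)/2.
Smallest index with value > 226: n = 21 (giving 231).
Largest index with value < 595: n = 33 (giving 561).
Indices 21 through 33: 13 terms.

13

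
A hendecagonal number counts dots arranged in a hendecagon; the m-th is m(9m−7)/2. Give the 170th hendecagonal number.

129455

The 170th hendecagonal number is n(9n−7)/2 with n = 170.
170·(9·170 − 7)/2 = 170·1523/2 = 129455.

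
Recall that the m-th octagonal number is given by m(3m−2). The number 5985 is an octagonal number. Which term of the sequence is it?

45

Set n(3n−2) = 5985, giving 3n² − 2n − 5985 = 0.
The discriminant is 4 + 12·5985 = 71824, and √71824 = 268.
So n = (2 + 268) / 6 = 270/6 = 45.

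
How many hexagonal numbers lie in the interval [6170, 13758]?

The n-th hexagonal number is n(2n−1).
Smallest index with value ≥ 6170: n = 56 (giving 6216).
Largest index with value ≤ 13758: n = 83 (giving 13695).
Indices 56 through 83: 28 terms.

28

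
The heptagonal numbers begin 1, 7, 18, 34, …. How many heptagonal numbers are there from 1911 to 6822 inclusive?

25

The n-th heptagonal number is n(5n−3)/2.
Smallest index with value ≥ 1911: n = 28 (giving 1918).
Largest index with value ≤ 6822: n = 52 (giving 6682).
Indices 28 through 52: 25 terms.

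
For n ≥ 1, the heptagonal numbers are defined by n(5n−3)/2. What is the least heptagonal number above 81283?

81631

Solve n(5n−3)/2 > 81283 for integer n.
The largest n with value ≤ 81283 is 180 (since 80730 ≤ 81283 < 81631), so the first above is n = 181, value 81631.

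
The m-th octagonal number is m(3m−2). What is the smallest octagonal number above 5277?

Solve n(3n−2) > 5277 for integer n.
The largest n with value ≤ 5277 is 42 (since 5208 ≤ 5277 < 5461), so the first above is n = 43, value 5461.

5461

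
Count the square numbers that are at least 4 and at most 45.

5

The n-th square number is n².
Smallest index with value ≥ 4: n = 2 (giving 4).
Largest index with value ≤ 45: n = 6 (giving 36).
Indices 2 through 6: 5 terms.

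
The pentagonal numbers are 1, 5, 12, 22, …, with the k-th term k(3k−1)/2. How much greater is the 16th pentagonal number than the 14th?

16·(3·16 − 1)/2 = 376 and 14·(3·14 − 1)/2 = 287.
Difference: 376 − 287 = 89.

89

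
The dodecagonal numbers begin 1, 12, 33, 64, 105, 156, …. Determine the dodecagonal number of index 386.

743436

The 386th dodecagonal number is n(5n−4) with n = 386.
386·(5·386 − 4) = 386·1926 = 743436.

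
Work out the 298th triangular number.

44551

The 298th triangular number is n(n+1)/2 with n = 298.
298·299/2 = 89102/2 = 44551.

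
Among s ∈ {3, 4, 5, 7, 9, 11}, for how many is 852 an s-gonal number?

s = 3: P(3, 40) = 820 and P(3, 41) = 861; 852 is not s-gonal.
s = 4: P(4, 29) = 841 and P(4, 30) = 900; 852 is not s-gonal.
s = 5: P(5, 24) = 852. ✓
s = 7: P(7, 18) = 783 and P(7, 19) = 874; 852 is not s-gonal.
s = 9: P(9, 15) = 750 and P(9, 16) = 856; 852 is not s-gonal.
s = 11: P(11, 14) = 833 and P(11, 15) = 960; 852 is not s-gonal.
Hits: s ∈ {5} → 1.

1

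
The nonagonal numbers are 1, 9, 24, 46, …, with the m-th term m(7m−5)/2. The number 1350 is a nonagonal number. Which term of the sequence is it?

Set n(7n−5)/2 = 1350, giving 7n² − 5n − 2700 = 0.
So n = (5 + 275) / 14 = 280/14 = 20.

20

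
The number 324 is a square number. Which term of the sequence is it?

We need n² = 324, so n = √324 = 18.
Check: 18² = 324. ✓

18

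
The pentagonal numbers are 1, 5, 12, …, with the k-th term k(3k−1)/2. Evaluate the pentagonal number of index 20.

20·(3·20 − 1)/2 = 20·59/2 = 590.

590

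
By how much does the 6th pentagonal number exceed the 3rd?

39

6·(3·6 − 1)/2 = 51 and 3·(3·3 − 1)/2 = 12.
Difference: 51 − 12 = 39.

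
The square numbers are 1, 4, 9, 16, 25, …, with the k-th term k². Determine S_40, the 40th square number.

The 40th square number is n² with n = 40.
40² = 1600.

1600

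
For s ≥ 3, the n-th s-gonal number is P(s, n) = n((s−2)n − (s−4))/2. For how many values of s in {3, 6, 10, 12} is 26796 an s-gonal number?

s = 3: P(3, 231) = 26796. ✓
s = 6: P(6, 116) = 26796. ✓
s = 10: P(10, 82) = 26650 and P(10, 83) = 27307; 26796 is not s-gonal.
s = 12: P(12, 73) = 26353 and P(12, 74) = 27084; 26796 is not s-gonal.
Hits: s ∈ {3, 6} → 2.

2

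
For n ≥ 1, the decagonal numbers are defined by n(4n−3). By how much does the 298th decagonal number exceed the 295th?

298·(4·298 − 3) = 354322 and 295·(4·295 − 3) = 347215.
Difference: 354322 − 347215 = 7107.

7107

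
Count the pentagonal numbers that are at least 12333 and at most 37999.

69

The n-th pentagonal number is n(3n−1)/2.
Smallest index with value ≥ 12333: n = 91 (giving 12376).
Largest index with value ≤ 37999: n = 159 (giving 37842).
Indices 91 through 159: 69 terms.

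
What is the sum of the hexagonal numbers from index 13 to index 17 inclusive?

2195

Σ i(2i−1) = 2Σi² − Σi over i = 13..17.
Σi = 153 − 78 = 75 and Σi² = 1785 − 650 = 1135.
2·1135 − 1·75 = 2195.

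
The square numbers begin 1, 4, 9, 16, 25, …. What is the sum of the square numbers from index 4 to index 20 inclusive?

2856

Σ_{i=4}^{20} i² = 2870 − 14 = 2856.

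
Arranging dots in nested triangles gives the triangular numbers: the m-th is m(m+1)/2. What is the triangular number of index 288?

The 288th triangular number is n(n+1)/2 with n = 288.
288·289/2 = 83232/2 = 41616.

41616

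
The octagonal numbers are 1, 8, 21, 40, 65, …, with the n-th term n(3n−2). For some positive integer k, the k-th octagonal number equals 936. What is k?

Set n(3n−2) = 936, giving 3n² − 2n − 936 = 0.
The discriminant is 4 + 12·936 = 11236, and √11236 = 106.
So n = (2 + 106) / 6 = 108/6 = 18.
Check: 18·(3·18 − 2) = 936. ✓

18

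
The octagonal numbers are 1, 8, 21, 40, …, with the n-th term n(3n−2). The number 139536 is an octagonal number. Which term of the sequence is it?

216

Set n(3n−2) = 139536, giving 3n² − 2n − 139536 = 0.
So n = (2 + 1294) / 6 = 1296/6 = 216.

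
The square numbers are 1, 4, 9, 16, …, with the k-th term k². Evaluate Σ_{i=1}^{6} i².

Σ_{i=1}^{6} i² = 6·7·13/6 = 91.

91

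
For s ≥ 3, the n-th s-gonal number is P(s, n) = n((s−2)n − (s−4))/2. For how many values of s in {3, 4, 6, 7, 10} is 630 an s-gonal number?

2

s = 3: P(3, 35) = 630. ✓
s = 4: P(4, 25) = 625 and P(4, 26) = 676; 630 is not s-gonal.
s = 6: P(6, 18) = 630. ✓
s = 7: P(7, 16) = 616 and P(7, 17) = 697; 630 is not s-gonal.
s = 10: P(10, 12) = 540 and P(10, 13) = 637; 630 is not s-gonal.
Hits: s ∈ {3, 6} → 2.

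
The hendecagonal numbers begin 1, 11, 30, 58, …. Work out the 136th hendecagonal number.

The 136th hendecagonal number is n(9n−7)/2 with n = 136.
136·(9·136 − 7)/2 = 136·1217/2 = 82756.

82756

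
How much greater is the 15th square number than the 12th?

81

15² = 225 and 12² = 144.
Difference: 225 − 144 = 81.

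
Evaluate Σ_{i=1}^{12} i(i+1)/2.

Σ i(i+1)/2 = (Σi² + Σi) / 2 over i = 1..12.
Σi = 78 and Σi² = 650.
(1·650 + 1·78) / 2 = 728/2 = 364.

364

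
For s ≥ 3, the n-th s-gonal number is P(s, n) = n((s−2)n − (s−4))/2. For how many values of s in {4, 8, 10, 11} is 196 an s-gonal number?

2

s = 4: P(4, 14) = 196. ✓
s = 8: P(8, 8) = 176 and P(8, 9) = 225; 196 is not s-gonal.
s = 10: P(10, 7) = 175 and P(10, 8) = 232; 196 is not s-gonal.
s = 11: P(11, 7) = 196. ✓
Hits: s ∈ {4, 11} → 2.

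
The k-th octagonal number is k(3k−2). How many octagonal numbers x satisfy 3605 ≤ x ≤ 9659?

23

The n-th octagonal number is n(3n−2).
Smallest index with value ≥ 3605: n = 35 (giving 3605).
Largest index with value ≤ 9659: n = 57 (giving 9633).
Indices 35 through 57: 23 terms.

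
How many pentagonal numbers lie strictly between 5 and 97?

6

The n-th pentagonal number is n(3n−1)/2.
Smallest index with value > 5: n = 3 (giving 12).
Largest index with value < 97: n = 8 (giving 92).
Indices 3 through 8: 6 terms.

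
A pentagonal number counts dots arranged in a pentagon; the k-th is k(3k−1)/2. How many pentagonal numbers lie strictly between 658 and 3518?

27

The n-th pentagonal number is n(3n−1)/2.
Smallest index with value > 658: n = 22 (giving 715).
Largest index with value < 3518: n = 48 (giving 3432).
Indices 22 through 48: 27 terms.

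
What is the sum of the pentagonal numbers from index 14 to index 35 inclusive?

Σ i(3i−1)/2 = (3Σi² − Σi) / 2 over i = 14..35.
Σi = 630 − 91 = 539 and Σi² = 14910 − 819 = 14091.
(3·14091 − 1·539) / 2 = 41734/2 = 20867.

20867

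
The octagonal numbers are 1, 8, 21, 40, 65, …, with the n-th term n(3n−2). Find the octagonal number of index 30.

The 30th octagonal number is n(3n−2) with n = 30.
30·(3·30 − 2) = 30·88 = 2640.

2640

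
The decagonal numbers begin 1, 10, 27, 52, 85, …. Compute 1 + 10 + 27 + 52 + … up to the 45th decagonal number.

122475

Σ i(4i−3) = 4Σi² − 3Σi over i = 1..45.
Σi = 1035 and Σi² = 31395.
4·31395 − 3·1035 = 122475.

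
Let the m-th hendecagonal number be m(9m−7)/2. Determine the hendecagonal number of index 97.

The 97th hendecagonal number is n(9n−7)/2 with n = 97.
97·(9·97 − 7)/2 = 97·866/2 = 97·433 = 42001.

42001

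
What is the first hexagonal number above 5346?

Solve n(2n−1) > 5346 for integer n.
The largest n with value ≤ 5346 is 51 (since 5151 ≤ 5346 < 5356), so the first above is n = 52, value 5356.

5356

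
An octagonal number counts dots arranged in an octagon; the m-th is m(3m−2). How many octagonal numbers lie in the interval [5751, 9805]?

The n-th octagonal number is n(3n−2).
Smallest index with value ≥ 5751: n = 45 (giving 5985).
Largest index with value ≤ 9805: n = 57 (giving 9633).
Indices 45 through 57: 13 terms.

13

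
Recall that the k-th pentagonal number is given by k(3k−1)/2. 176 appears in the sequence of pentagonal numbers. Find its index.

11

Set n(3n−1)/2 = 176, giving 3n² − n − 352 = 0.
The discriminant is 1 + 24·176 = 4225, and √4225 = 65.
So n = (1 + 65) / 6 = 66/6 = 11.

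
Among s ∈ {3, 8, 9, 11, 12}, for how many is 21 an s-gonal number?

2

s = 3: P(3, 6) = 21. ✓
s = 8: P(8, 3) = 21. ✓
s = 9: P(9, 2) = 9 and P(9, 3) = 24; 21 is not s-gonal.
s = 11: P(11, 2) = 11 and P(11, 3) = 30; 21 is not s-gonal.
s = 12: P(12, 2) = 12 and P(12, 3) = 33; 21 is not s-gonal.
Hits: s ∈ {3, 8} → 2.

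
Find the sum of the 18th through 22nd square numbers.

2010

Σ_{i=18}^{22} i² = 3795 − 1785 = 2010.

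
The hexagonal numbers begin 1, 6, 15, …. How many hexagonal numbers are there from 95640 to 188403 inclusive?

The n-th hexagonal number is n(2n−1).
Smallest index with value ≥ 95640: n = 219 (giving 95703).
Largest index with value ≤ 188403: n = 307 (giving 188191).
Indices 219 through 307: 89 terms.

89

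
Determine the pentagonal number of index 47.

3290

The 47th pentagonal number is n(3n−1)/2 with n = 47.
47·(3·47 − 1)/2 = 47·140/2 = 47·70 = 3290.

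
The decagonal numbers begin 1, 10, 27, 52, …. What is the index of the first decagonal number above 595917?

Solve n(4n−3) > 595917 for integer n.
The largest n with value ≤ 595917 is 386 (since 594826 ≤ 595917 < 597915), so the first above is n = 387, value 597915.

387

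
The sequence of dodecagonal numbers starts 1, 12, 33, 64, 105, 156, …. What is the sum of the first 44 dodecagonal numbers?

Σ i(5i−4) = 5Σi² − 4Σi over i = 1..44.
Σi = 990 and Σi² = 29370.
5·29370 − 4·990 = 142890.

142890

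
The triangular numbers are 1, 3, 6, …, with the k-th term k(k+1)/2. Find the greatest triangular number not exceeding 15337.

15225

Solve n(n+1)/2 ≤ 15337 for integer n.
n = 174 gives 15225 ≤ 15337, while n = 175 gives 15400 > 15337; so the answer is 15225.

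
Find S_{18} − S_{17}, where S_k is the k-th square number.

35

n² − (n−1)² = 2n − 1, so 18² − 17² = 2·18 − 1 = 35.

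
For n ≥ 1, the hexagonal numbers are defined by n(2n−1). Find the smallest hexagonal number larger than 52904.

52975

Solve n(2n−1) > 52904 for integer n.
The largest n with value ≤ 52904 is 162 (since 52326 ≤ 52904 < 52975), so the first above is n = 163, value 52975.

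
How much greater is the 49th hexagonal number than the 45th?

49·(2·49 − 1) = 4753 and 45·(2·45 − 1) = 4005.
Difference: 4753 − 4005 = 748.

748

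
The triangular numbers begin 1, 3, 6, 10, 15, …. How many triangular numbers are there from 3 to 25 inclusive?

5

The n-th triangular number is n(n+1)/2.
Smallest index with value ≥ 3: n = 2 (giving 3).
Largest index with value ≤ 25: n = 6 (giving 21).
Indices 2 through 6: 5 terms.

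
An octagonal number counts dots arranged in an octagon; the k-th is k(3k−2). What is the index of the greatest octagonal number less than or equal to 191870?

Solve n(3n−2) ≤ 191870 for integer n.
n = 253 gives 191521 ≤ 191870, while n = 254 gives 193040 > 191870; so the answer is index 253.

253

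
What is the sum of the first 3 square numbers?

14

Σ_{i=1}^{3} i² = 3·4·7/6 = 14.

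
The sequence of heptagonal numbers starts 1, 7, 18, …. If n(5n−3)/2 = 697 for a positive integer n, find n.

17

Set n(5n−3)/2 = 697, giving 5n² − 3n − 1394 = 0.
So n = (3 + 167) / 10 = 170/10 = 17.
Check: 17·(5·17 − 3)/2 = 697. ✓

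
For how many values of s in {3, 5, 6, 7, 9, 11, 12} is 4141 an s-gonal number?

s = 3: P(3, 90) = 4095 and P(3, 91) = 4186; 4141 is not s-gonal.
s = 5: P(5, 52) = 4030 and P(5, 53) = 4187; 4141 is not s-gonal.
s = 6: P(6, 45) = 4005 and P(6, 46) = 4186; 4141 is not s-gonal.
s = 7: P(7, 41) = 4141. ✓
s = 9: P(9, 34) = 3961 and P(9, 35) = 4200; 4141 is not s-gonal.
s = 11: P(11, 30) = 3945 and P(11, 31) = 4216; 4141 is not s-gonal.
s = 12: P(12, 29) = 4089 and P(12, 30) = 4380; 4141 is not s-gonal.
Hits: s ∈ {7} → 1.

1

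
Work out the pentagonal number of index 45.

45·(3·45 − 1)/2 = 45·134/2 = 45·67 = 3015.

3015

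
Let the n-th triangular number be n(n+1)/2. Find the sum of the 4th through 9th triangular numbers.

Σ i(i+1)/2 = (Σi² + Σi) / 2 over i = 4..9.
Σi = 45 − 6 = 39 and Σi² = 285 − 14 = 271.
(1·271 + 1·39) / 2 = 310/2 = 155.

155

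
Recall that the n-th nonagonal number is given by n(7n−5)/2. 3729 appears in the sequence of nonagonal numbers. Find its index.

Set n(7n−5)/2 = 3729, giving 7n² − 5n − 7458 = 0.
So n = (5 + 457) / 14 = 462/14 = 33.
Check: 33·(7·33 − 5)/2 = 3729. ✓

33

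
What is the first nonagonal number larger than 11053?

11229

Solve n(7n−5)/2 > 11053 for integer n.
The largest n with value ≤ 11053 is 56 (since 10836 ≤ 11053 < 11229), so the first above is n = 57, value 11229.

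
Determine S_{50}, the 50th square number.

The 50th square number is n² with n = 50.
50² = 2500.

2500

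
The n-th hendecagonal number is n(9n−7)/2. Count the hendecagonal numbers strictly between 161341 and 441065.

The n-th hendecagonal number is n(9n−7)/2.
Smallest index with value > 161341: n = 190 (giving 161785).
Largest index with value < 441065: n = 313 (giving 439765).
Indices 190 through 313: 124 terms.

124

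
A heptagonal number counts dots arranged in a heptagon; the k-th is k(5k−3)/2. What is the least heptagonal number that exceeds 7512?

7756

Solve n(5n−3)/2 > 7512 for integer n.
The largest n with value ≤ 7512 is 55 (since 7480 ≤ 7512 < 7756), so the first above is n = 56, value 7756.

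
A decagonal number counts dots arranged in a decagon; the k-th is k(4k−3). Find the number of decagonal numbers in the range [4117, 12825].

25

The n-th decagonal number is n(4n−3).
Smallest index with value ≥ 4117: n = 33 (giving 4257).
Largest index with value ≤ 12825: n = 57 (giving 12825).
Indices 33 through 57: 25 terms.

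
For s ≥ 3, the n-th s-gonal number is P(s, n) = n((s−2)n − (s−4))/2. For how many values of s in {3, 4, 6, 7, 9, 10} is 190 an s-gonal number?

2

s = 3: P(3, 19) = 190. ✓
s = 4: P(4, 13) = 169 and P(4, 14) = 196; 190 is not s-gonal.
s = 6: P(6, 10) = 190. ✓
s = 7: P(7, 9) = 189 and P(7, 10) = 235; 190 is not s-gonal.
s = 9: P(9, 7) = 154 and P(9, 8) = 204; 190 is not s-gonal.
s = 10: P(10, 7) = 175 and P(10, 8) = 232; 190 is not s-gonal.
Hits: s ∈ {3, 6} → 2.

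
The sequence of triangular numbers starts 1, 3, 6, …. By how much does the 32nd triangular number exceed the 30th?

63

32·33/2 = 528 and 30·31/2 = 465.
Difference: 528 − 465 = 63.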